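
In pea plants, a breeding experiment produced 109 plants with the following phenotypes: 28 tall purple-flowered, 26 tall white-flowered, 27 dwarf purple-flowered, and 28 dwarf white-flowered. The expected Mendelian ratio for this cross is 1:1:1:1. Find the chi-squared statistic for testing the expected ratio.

0.101

The 1:1:1:1 ratio has 4 parts, so with N = 109 the expected counts are:
  tall purple-flowered: 109 × 1/4 = 27.25
  tall white-flowered: 109 × 1/4 = 27.25
  dwarf purple-flowered: 109 × 1/4 = 27.25
  dwarf white-flowered: 109 × 1/4 = 27.25
χ² = Σ (O − E)² / E
  tall purple-flowered: (28 − 27.25)² / 27.25 = 0.0206
  tall white-flowered: (26 − 27.25)² / 27.25 = 0.0573
  dwarf purple-flowered: (27 − 27.25)² / 27.25 = 0.0023
  dwarf white-flowered: (28 − 27.25)² / 27.25 = 0.0206
χ² = 0.0206 + 0.0573 + 0.0023 + 0.0206 = 0.1008 ≈ 0.101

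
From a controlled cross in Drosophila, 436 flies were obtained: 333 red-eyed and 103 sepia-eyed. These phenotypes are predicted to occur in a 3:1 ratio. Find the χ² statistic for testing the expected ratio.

0.440

Total ratio parts = 4. Expected numbers out of 436:
  red-eyed: 436 × 3/4 = 327
  sepia-eyed: 436 × 1/4 = 109
χ² = Σ (O − E)² / E
  red-eyed: (333 − 327)² / 327 = 0.1101
  sepia-eyed: (103 − 109)² / 109 = 0.3303
χ² = 0.1101 + 0.3303 = 0.4404 ≈ 0.440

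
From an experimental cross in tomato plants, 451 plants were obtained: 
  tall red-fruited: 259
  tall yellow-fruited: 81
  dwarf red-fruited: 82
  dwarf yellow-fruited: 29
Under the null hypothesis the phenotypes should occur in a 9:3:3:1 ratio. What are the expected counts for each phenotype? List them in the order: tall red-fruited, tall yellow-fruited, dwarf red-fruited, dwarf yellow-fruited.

253.6875, 84.5625, 84.5625, 28.1875

The 9:3:3:1 ratio has 16 parts, so with N = 451 the expected counts are:
  tall red-fruited: 451 × 9/16 = 253.6875
  tall yellow-fruited: 451 × 3/16 = 84.5625
  dwarf red-fruited: 451 × 3/16 = 84.5625
  dwarf yellow-fruited: 451 × 1/16 = 28.1875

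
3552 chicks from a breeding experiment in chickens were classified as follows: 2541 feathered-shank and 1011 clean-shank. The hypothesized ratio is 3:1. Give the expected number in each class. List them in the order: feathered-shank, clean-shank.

Expected counts for N = 3552 under a 3:1 ratio (total parts = 4):
  feathered-shank: 3552 × 3/4 = 2664
  clean-shank: 3552 × 1/4 = 888

2664, 888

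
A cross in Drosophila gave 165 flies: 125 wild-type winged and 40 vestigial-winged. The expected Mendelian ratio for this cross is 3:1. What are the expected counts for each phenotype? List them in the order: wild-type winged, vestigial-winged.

Total ratio parts = 4. Expected numbers out of 165:
  wild-type winged: 165 × 3/4 = 123.75
  vestigial-winged: 165 × 1/4 = 41.25

123.75, 41.25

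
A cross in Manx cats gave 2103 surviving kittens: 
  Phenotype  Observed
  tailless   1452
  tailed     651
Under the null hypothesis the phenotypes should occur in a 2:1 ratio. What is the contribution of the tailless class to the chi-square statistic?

1.783

The 2:1 ratio has 3 parts, so with N = 2103 the expected counts are:
  tailless: 2103 × 2/3 = 1402
  tailed: 2103 × 1/3 = 701
Contribution of tailless: (1452 − 1402)² / 1402 = 1.7832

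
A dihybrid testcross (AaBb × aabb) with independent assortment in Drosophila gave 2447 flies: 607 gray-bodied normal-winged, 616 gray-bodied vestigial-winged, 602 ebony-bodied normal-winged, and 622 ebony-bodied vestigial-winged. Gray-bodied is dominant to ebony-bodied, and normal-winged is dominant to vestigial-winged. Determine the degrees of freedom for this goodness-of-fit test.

3

A dihybrid testcross with independent assortment gives a 1:1:1:1 ratio.
A goodness-of-fit test with 4 phenotype classes has df = 4 − 1 = 3.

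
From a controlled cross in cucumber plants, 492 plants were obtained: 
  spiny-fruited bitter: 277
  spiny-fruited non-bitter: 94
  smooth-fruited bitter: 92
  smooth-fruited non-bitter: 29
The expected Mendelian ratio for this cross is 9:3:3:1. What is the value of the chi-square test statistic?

0.134

Total ratio parts = 16. Expected numbers out of 492:
  spiny-fruited bitter: 492 × 9/16 = 276.75
  spiny-fruited non-bitter: 492 × 3/16 = 92.25
  smooth-fruited bitter: 492 × 3/16 = 92.25
  smooth-fruited non-bitter: 492 × 1/16 = 30.75
χ² = Σ (O − E)² / E
  spiny-fruited bitter: (277 − 276.75)² / 276.75 = 0.0002
  spiny-fruited non-bitter: (94 − 92.25)² / 92.25 = 0.0332
  smooth-fruited bitter: (92 − 92.25)² / 92.25 = 0.0007
  smooth-fruited non-bitter: (29 − 30.75)² / 30.75 = 0.0996
χ² = 0.0002 + 0.0332 + 0.0007 + 0.0996 = 0.1337 ≈ 0.134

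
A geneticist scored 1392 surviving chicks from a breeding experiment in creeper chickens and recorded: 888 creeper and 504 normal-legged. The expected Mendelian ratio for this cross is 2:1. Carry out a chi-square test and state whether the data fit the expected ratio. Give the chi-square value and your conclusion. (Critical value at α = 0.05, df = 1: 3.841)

Total ratio parts = 3. Expected numbers out of 1392:
  creeper: 1392 × 2/3 = 928
  normal-legged: 1392 × 1/3 = 464
χ² = Σ (O − E)² / E
  creeper: (888 − 928)² / 928 = 1.7241
  normal-legged: (504 − 464)² / 464 = 3.4483
χ² = 1.7241 + 3.4483 = 5.1724 ≈ 5.172
Degrees of freedom = 2 − 1 = 1; critical value at α = 0.05 is 3.841.
Since 5.172 > 3.841, we reject the null hypothesis — the data do not fit the 2:1 ratio.

5.172; not consistent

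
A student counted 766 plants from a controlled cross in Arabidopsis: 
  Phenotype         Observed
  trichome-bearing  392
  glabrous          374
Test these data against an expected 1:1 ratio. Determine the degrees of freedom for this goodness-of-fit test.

A goodness-of-fit test with 2 phenotype classes has df = 2 − 1 = 1.

1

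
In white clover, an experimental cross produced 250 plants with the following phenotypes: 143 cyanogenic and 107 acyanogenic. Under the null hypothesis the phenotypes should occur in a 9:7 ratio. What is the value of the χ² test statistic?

0.092

The 9:7 ratio has 16 parts, so with N = 250 the expected counts are:
  cyanogenic: 250 × 9/16 = 140.625
  acyanogenic: 250 × 7/16 = 109.375
χ² = Σ (O − E)² / E
  cyanogenic: (143 − 140.625)² / 140.625 = 0.0401
  acyanogenic: (107 − 109.375)² / 109.375 = 0.0516
χ² = 0.0401 + 0.0516 = 0.0917 ≈ 0.092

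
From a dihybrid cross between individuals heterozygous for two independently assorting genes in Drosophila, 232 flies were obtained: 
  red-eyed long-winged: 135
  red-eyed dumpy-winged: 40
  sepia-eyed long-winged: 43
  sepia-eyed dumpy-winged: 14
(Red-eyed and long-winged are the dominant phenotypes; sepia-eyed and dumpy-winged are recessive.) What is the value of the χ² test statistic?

0.460

A dihybrid F₂ with independent assortment and complete dominance at both loci gives a 9:3:3:1 phenotypic ratio.
The 9:3:3:1 ratio has 16 parts, so with N = 232 the expected counts are:
  red-eyed long-winged: 232 × 9/16 = 130.5
  red-eyed dumpy-winged: 232 × 3/16 = 43.5
  sepia-eyed long-winged: 232 × 3/16 = 43.5
  sepia-eyed dumpy-winged: 232 × 1/16 = 14.5
χ² = Σ (O − E)² / E
  red-eyed long-winged: (135 − 130.5)² / 130.5 = 0.1552
  red-eyed dumpy-winged: (40 − 43.5)² / 43.5 = 0.2816
  sepia-eyed long-winged: (43 − 43.5)² / 43.5 = 0.0057
  sepia-eyed dumpy-winged: (14 − 14.5)² / 14.5 = 0.0172
χ² = 0.1552 + 0.2816 + 0.0057 + 0.0172 = 0.4597 ≈ 0.460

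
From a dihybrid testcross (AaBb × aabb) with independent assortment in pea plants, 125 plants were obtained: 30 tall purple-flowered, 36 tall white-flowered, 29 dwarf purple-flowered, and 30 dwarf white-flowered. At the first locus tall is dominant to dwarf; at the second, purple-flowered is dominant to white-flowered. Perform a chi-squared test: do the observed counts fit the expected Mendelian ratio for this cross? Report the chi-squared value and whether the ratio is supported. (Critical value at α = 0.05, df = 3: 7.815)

A dihybrid testcross with independent assortment gives a 1:1:1:1 ratio.
Expected counts for N = 125 under a 1:1:1:1 ratio (total parts = 4):
  tall purple-flowered: 125 × 1/4 = 31.25
  tall white-flowered: 125 × 1/4 = 31.25
  dwarf purple-flowered: 125 × 1/4 = 31.25
  dwarf white-flowered: 125 × 1/4 = 31.25
χ² = Σ (O − E)² / E
  tall purple-flowered: (30 − 31.25)² / 31.25 = 0.0500
  tall white-flowered: (36 − 31.25)² / 31.25 = 0.7220
  dwarf purple-flowered: (29 − 31.25)² / 31.25 = 0.1620
  dwarf white-flowered: (30 − 31.25)² / 31.25 = 0.0500
χ² = 0.0500 + 0.7220 + 0.1620 + 0.0500 = 0.984
Degrees of freedom = 4 − 1 = 3; critical value at α = 0.05 is 7.815.
Since 0.984 < 7.815, we fail to reject the null hypothesis — the data are consistent with the 1:1:1:1 ratio.

0.984; consistent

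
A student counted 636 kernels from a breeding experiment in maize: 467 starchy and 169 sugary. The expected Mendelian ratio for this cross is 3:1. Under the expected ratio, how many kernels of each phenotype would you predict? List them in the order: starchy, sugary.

477, 159

Total ratio parts = 4. Expected numbers out of 636:
  starchy: 636 × 3/4 = 477
  sugary: 636 × 1/4 = 159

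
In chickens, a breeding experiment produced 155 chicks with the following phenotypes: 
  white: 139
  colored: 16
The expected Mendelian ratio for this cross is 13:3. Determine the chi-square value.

7.226

The 13:3 ratio has 16 parts, so with N = 155 the expected counts are:
  white: 155 × 13/16 = 125.9375
  colored: 155 × 3/16 = 29.0625
χ² = Σ (O − E)² / E
  white: (139 − 125.9375)² / 125.9375 = 1.3549
  colored: (16 − 29.0625)² / 29.0625 = 5.8711
χ² = 1.3549 + 5.8711 = 7.226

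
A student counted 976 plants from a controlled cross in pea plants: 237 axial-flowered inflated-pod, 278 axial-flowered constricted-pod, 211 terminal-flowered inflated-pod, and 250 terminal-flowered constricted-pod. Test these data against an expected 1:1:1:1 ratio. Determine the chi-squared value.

Total ratio parts = 4. Expected numbers out of 976:
  axial-flowered inflated-pod: 976 × 1/4 = 244
  axial-flowered constricted-pod: 976 × 1/4 = 244
  terminal-flowered inflated-pod: 976 × 1/4 = 244
  terminal-flowered constricted-pod: 976 × 1/4 = 244
χ² = Σ (O − E)² / E
  axial-flowered inflated-pod: (237 − 244)² / 244 = 0.2008
  axial-flowered constricted-pod: (278 − 244)² / 244 = 4.7377
  terminal-flowered inflated-pod: (211 − 244)² / 244 = 4.4631
  terminal-flowered constricted-pod: (250 − 244)² / 244 = 0.1475
χ² = 0.2008 + 4.7377 + 4.4631 + 0.1475 = 9.5491 ≈ 9.549

9.549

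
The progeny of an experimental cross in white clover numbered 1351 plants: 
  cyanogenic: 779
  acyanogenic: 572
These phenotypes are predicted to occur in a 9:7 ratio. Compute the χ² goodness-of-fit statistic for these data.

The 9:7 ratio has 16 parts, so with N = 1351 the expected counts are:
  cyanogenic: 1351 × 9/16 = 759.9375
  acyanogenic: 1351 × 7/16 = 591.0625
χ² = Σ (O − E)² / E
  cyanogenic: (779 − 759.9375)² / 759.9375 = 0.4782
  acyanogenic: (572 − 591.0625)² / 591.0625 = 0.6148
χ² = 0.4782 + 0.6148 = 1.093

1.093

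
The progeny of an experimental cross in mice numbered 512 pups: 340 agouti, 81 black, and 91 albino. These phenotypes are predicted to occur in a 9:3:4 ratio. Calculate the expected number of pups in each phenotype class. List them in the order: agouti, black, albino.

288, 96, 128

The 9:3:4 ratio has 16 parts, so with N = 512 the expected counts are:
  agouti: 512 × 9/16 = 288
  black: 512 × 3/16 = 96
  albino: 512 × 4/16 = 128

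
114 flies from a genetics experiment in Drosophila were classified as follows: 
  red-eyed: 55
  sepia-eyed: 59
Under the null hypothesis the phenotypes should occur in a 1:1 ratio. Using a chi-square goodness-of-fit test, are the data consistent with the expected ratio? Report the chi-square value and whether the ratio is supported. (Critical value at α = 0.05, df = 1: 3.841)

0.140; consistent

The 1:1 ratio has 2 parts, so with N = 114 the expected counts are:
  red-eyed: 114 × 1/2 = 57
  sepia-eyed: 114 × 1/2 = 57
χ² = Σ (O − E)² / E
  red-eyed: (55 − 57)² / 57 = 0.0702
  sepia-eyed: (59 − 57)² / 57 = 0.0702
χ² = 0.0702 + 0.0702 = 0.1404 ≈ 0.140
Degrees of freedom = 2 − 1 = 1; critical value at α = 0.05 is 3.841.
Since 0.140 < 3.841, we fail to reject the null hypothesis — the data are consistent with the 1:1 ratio.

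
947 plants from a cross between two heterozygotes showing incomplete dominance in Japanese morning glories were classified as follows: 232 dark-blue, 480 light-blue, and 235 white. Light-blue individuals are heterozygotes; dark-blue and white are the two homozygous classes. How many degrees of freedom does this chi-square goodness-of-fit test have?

2

With incomplete dominance, a heterozygote × heterozygote cross gives a 1:2:1 phenotypic ratio.
A goodness-of-fit test with 3 phenotype classes has df = 3 − 1 = 2.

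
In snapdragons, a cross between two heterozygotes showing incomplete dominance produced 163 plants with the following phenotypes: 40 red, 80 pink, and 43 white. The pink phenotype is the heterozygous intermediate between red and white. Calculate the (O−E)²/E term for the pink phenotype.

0.028

With incomplete dominance, a heterozygote × heterozygote cross gives a 1:2:1 phenotypic ratio.
Under the 1:2:1 hypothesis (Σ ratio = 4, N = 163):
  red: 163 × 1/4 = 40.75
  pink: 163 × 2/4 = 81.5
  white: 163 × 1/4 = 40.75
Contribution of pink: (80 − 81.5)² / 81.5 = 0.0276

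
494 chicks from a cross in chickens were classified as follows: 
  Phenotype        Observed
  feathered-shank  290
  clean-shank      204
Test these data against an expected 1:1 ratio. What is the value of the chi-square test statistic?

14.972

The 1:1 ratio has 2 parts, so with N = 494 the expected counts are:
  feathered-shank: 494 × 1/2 = 247
  clean-shank: 494 × 1/2 = 247
χ² = Σ (O − E)² / E
  feathered-shank: (290 − 247)² / 247 = 7.4858
  clean-shank: (204 − 247)² / 247 = 7.4858
χ² = 7.4858 + 7.4858 = 14.9716 ≈ 14.972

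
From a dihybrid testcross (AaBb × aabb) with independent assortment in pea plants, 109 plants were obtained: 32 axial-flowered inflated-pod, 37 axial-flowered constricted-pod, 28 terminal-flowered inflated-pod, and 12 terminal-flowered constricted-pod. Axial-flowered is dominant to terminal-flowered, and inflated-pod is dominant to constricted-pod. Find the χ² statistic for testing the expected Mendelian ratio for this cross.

12.872

A dihybrid testcross with independent assortment gives a 1:1:1:1 ratio.
Under the 1:1:1:1 hypothesis (Σ ratio = 4, N = 109):
  axial-flowered inflated-pod: 109 × 1/4 = 27.25
  axial-flowered constricted-pod: 109 × 1/4 = 27.25
  terminal-flowered inflated-pod: 109 × 1/4 = 27.25
  terminal-flowered constricted-pod: 109 × 1/4 = 27.25
χ² = Σ (O − E)² / E
  axial-flowered inflated-pod: (32 − 27.25)² / 27.25 = 0.8280
  axial-flowered constricted-pod: (37 − 27.25)² / 27.25 = 3.4885
  terminal-flowered inflated-pod: (28 − 27.25)² / 27.25 = 0.0206
  terminal-flowered constricted-pod: (12 − 27.25)² / 27.25 = 8.5344
χ² = 0.8280 + 3.4885 + 0.0206 + 8.5344 = 12.8715 ≈ 12.872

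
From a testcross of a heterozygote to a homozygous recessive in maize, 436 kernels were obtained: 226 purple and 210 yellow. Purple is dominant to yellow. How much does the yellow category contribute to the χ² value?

A testcross of a heterozygote (Aa × aa) gives a 1:1 phenotypic ratio.
The 1:1 ratio has 2 parts, so with N = 436 the expected counts are:
  purple: 436 × 1/2 = 218
  yellow: 436 × 1/2 = 218
Contribution of yellow: (210 − 218)² / 218 = 0.2936

0.294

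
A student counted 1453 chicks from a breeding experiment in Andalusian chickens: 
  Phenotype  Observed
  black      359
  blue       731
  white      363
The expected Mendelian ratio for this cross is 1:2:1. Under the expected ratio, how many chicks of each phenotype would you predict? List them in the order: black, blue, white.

Expected counts for N = 1453 under a 1:2:1 ratio (total parts = 4):
  black: 1453 × 1/4 = 363.25
  blue: 1453 × 2/4 = 726.5
  white: 1453 × 1/4 = 363.25

363.25, 726.5, 363.25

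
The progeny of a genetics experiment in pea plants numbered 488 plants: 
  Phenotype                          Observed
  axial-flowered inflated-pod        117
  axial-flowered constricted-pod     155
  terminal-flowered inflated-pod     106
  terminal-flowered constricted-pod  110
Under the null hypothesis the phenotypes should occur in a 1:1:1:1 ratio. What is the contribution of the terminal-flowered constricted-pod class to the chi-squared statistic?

1.180

Under the 1:1:1:1 hypothesis (Σ ratio = 4, N = 488):
  axial-flowered inflated-pod: 488 × 1/4 = 122
  axial-flowered constricted-pod: 488 × 1/4 = 122
  terminal-flowered inflated-pod: 488 × 1/4 = 122
  terminal-flowered constricted-pod: 488 × 1/4 = 122
Contribution of terminal-flowered constricted-pod: (110 − 122)² / 122 = 1.1803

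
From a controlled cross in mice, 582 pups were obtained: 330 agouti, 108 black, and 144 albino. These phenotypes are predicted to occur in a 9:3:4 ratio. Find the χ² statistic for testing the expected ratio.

0.048

Total ratio parts = 16. Expected numbers out of 582:
  agouti: 582 × 9/16 = 327.375
  black: 582 × 3/16 = 109.125
  albino: 582 × 4/16 = 145.5
χ² = Σ (O − E)² / E
  agouti: (330 − 327.375)² / 327.375 = 0.0210
  black: (108 − 109.125)² / 109.125 = 0.0116
  albino: (144 − 145.5)² / 145.5 = 0.0155
χ² = 0.0210 + 0.0116 + 0.0155 = 0.0481 ≈ 0.048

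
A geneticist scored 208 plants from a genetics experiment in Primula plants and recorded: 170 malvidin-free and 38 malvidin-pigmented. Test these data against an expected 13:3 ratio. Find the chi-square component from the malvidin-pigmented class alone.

Expected counts for N = 208 under a 13:3 ratio (total parts = 16):
  malvidin-free: 208 × 13/16 = 169
  malvidin-pigmented: 208 × 3/16 = 39
Contribution of malvidin-pigmented: (38 − 39)² / 39 = 0.0256

0.026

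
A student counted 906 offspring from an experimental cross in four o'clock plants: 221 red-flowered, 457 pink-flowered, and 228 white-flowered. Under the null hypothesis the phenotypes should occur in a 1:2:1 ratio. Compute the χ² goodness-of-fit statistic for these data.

0.179

The 1:2:1 ratio has 4 parts, so with N = 906 the expected counts are:
  red-flowered: 906 × 1/4 = 226.5
  pink-flowered: 906 × 2/4 = 453
  white-flowered: 906 × 1/4 = 226.5
χ² = Σ (O − E)² / E
  red-flowered: (221 − 226.5)² / 226.5 = 0.1336
  pink-flowered: (457 − 453)² / 453 = 0.0353
  white-flowered: (228 − 226.5)² / 226.5 = 0.0099
χ² = 0.1336 + 0.0353 + 0.0099 = 0.1788 ≈ 0.179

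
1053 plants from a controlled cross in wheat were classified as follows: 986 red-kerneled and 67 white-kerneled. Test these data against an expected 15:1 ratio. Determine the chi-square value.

Expected counts for N = 1053 under a 15:1 ratio (total parts = 16):
  red-kerneled: 1053 × 15/16 = 987.1875
  white-kerneled: 1053 × 1/16 = 65.8125
χ² = Σ (O − E)² / E
  red-kerneled: (986 − 987.1875)² / 987.1875 = 0.0014
  white-kerneled: (67 − 65.8125)² / 65.8125 = 0.0214
χ² = 0.0014 + 0.0214 = 0.0228 ≈ 0.023

0.023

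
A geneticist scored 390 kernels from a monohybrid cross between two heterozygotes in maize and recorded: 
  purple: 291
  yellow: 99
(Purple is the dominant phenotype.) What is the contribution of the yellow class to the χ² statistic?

0.023

For a monohybrid cross between heterozygotes with complete dominance, the expected phenotypic ratio is 3:1.
The 3:1 ratio has 4 parts, so with N = 390 the expected counts are:
  purple: 390 × 3/4 = 292.5
  yellow: 390 × 1/4 = 97.5
Contribution of yellow: (99 − 97.5)² / 97.5 = 0.0231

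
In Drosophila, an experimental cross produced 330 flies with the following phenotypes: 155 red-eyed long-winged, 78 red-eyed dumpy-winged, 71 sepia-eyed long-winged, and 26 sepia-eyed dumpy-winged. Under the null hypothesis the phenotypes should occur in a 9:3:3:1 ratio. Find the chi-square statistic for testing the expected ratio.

The 9:3:3:1 ratio has 16 parts, so with N = 330 the expected counts are:
  red-eyed long-winged: 330 × 9/16 = 185.625
  red-eyed dumpy-winged: 330 × 3/16 = 61.875
  sepia-eyed long-winged: 330 × 3/16 = 61.875
  sepia-eyed dumpy-winged: 330 × 1/16 = 20.625
χ² = Σ (O − E)² / E
  red-eyed long-winged: (155 − 185.625)² / 185.625 = 5.0526
  red-eyed dumpy-winged: (78 − 61.875)² / 61.875 = 4.2023
  sepia-eyed long-winged: (71 − 61.875)² / 61.875 = 1.3457
  sepia-eyed dumpy-winged: (26 − 20.625)² / 20.625 = 1.4008
χ² = 5.0526 + 4.2023 + 1.3457 + 1.4008 = 12.0014 ≈ 12.001

12.001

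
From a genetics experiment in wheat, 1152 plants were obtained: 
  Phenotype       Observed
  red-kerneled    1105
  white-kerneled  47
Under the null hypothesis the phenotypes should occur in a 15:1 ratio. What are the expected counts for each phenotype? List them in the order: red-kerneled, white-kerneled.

1080, 72

Total ratio parts = 16. Expected numbers out of 1152:
  red-kerneled: 1152 × 15/16 = 1080
  white-kerneled: 1152 × 1/16 = 72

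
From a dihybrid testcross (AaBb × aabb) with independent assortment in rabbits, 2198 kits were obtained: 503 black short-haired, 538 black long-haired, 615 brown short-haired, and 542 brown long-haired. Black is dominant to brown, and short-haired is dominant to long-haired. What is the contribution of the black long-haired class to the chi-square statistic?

A dihybrid testcross with independent assortment gives a 1:1:1:1 ratio.
Total ratio parts = 4. Expected numbers out of 2198:
  black short-haired: 2198 × 1/4 = 549.5
  black long-haired: 2198 × 1/4 = 549.5
  brown short-haired: 2198 × 1/4 = 549.5
  brown long-haired: 2198 × 1/4 = 549.5
Contribution of black long-haired: (538 − 549.5)² / 549.5 = 0.2407

0.241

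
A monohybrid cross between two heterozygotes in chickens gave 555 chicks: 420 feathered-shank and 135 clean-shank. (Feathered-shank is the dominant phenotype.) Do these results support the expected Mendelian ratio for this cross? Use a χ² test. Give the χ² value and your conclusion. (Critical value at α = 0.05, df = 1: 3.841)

For a monohybrid cross between heterozygotes with complete dominance, the expected phenotypic ratio is 3:1.
The 3:1 ratio has 4 parts, so with N = 555 the expected counts are:
  feathered-shank: 555 × 3/4 = 416.25
  clean-shank: 555 × 1/4 = 138.75
χ² = Σ (O − E)² / E
  feathered-shank: (420 − 416.25)² / 416.25 = 0.0338
  clean-shank: (135 − 138.75)² / 138.75 = 0.1014
χ² = 0.0338 + 0.1014 = 0.1352 ≈ 0.135
Degrees of freedom = 2 − 1 = 1; critical value at α = 0.05 is 3.841.
Since 0.135 < 3.841, we fail to reject the null hypothesis — the data are consistent with the 3:1 ratio.

0.135; consistent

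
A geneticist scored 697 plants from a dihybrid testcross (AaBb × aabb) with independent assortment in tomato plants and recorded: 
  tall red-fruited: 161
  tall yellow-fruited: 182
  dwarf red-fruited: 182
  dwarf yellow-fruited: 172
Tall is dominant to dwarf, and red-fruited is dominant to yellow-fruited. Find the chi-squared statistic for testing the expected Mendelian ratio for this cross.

A dihybrid testcross with independent assortment gives a 1:1:1:1 ratio.
Expected counts for N = 697 under a 1:1:1:1 ratio (total parts = 4):
  tall red-fruited: 697 × 1/4 = 174.25
  tall yellow-fruited: 697 × 1/4 = 174.25
  dwarf red-fruited: 697 × 1/4 = 174.25
  dwarf yellow-fruited: 697 × 1/4 = 174.25
χ² = Σ (O − E)² / E
  tall red-fruited: (161 − 174.25)² / 174.25 = 1.0075
  tall yellow-fruited: (182 − 174.25)² / 174.25 = 0.3447
  dwarf red-fruited: (182 − 174.25)² / 174.25 = 0.3447
  dwarf yellow-fruited: (172 − 174.25)² / 174.25 = 0.0291
χ² = 1.0075 + 0.3447 + 0.3447 + 0.0291 = 1.726

1.726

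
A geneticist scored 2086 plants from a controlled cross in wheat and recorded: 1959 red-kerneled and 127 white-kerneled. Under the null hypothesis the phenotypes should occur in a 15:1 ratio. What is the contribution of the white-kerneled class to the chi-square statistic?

0.087

Total ratio parts = 16. Expected numbers out of 2086:
  red-kerneled: 2086 × 15/16 = 1955.625
  white-kerneled: 2086 × 1/16 = 130.375
Contribution of white-kerneled: (127 − 130.375)² / 130.375 = 0.0874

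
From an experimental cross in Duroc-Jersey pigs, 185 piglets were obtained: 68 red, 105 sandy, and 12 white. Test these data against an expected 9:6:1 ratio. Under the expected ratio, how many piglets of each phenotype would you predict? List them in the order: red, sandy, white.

Expected counts for N = 185 under a 9:6:1 ratio (total parts = 16):
  red: 185 × 9/16 = 104.0625
  sandy: 185 × 6/16 = 69.375
  white: 185 × 1/16 = 11.5625

104.0625, 69.375, 11.5625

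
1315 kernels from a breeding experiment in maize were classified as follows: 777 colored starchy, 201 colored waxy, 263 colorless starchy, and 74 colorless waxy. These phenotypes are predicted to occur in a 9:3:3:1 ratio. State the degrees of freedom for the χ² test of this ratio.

3

A goodness-of-fit test with 4 phenotype classes has df = 4 − 1 = 3.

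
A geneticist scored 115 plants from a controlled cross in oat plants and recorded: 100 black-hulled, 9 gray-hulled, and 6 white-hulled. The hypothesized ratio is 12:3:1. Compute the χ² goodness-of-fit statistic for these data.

9.707

Expected counts for N = 115 under a 12:3:1 ratio (total parts = 16):
  black-hulled: 115 × 12/16 = 86.25
  gray-hulled: 115 × 3/16 = 21.5625
  white-hulled: 115 × 1/16 = 7.1875
χ² = Σ (O − E)² / E
  black-hulled: (100 − 86.25)² / 86.25 = 2.1920
  gray-hulled: (9 − 21.5625)² / 21.5625 = 7.3190
  white-hulled: (6 − 7.1875)² / 7.1875 = 0.1962
χ² = 2.1920 + 7.3190 + 0.1962 = 9.7072 ≈ 9.707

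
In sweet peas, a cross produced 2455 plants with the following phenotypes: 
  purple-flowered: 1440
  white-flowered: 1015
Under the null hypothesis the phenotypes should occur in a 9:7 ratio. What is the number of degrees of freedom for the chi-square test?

1

A goodness-of-fit test with 2 phenotype classes has df = 2 − 1 = 1.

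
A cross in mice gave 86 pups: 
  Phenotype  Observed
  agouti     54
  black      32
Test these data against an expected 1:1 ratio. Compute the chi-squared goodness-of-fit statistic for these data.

Total ratio parts = 2. Expected numbers out of 86:
  agouti: 86 × 1/2 = 43
  black: 86 × 1/2 = 43
χ² = Σ (O − E)² / E
  agouti: (54 − 43)² / 43 = 2.8140
  black: (32 − 43)² / 43 = 2.8140
χ² = 2.8140 + 2.8140 = 5.628

5.628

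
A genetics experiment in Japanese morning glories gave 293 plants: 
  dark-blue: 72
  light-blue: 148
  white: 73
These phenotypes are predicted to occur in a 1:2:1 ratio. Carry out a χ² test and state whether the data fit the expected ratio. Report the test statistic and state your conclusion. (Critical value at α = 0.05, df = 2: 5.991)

Expected counts for N = 293 under a 1:2:1 ratio (total parts = 4):
  dark-blue: 293 × 1/4 = 73.25
  light-blue: 293 × 2/4 = 146.5
  white: 293 × 1/4 = 73.25
χ² = Σ (O − E)² / E
  dark-blue: (72 − 73.25)² / 73.25 = 0.0213
  light-blue: (148 − 146.5)² / 146.5 = 0.0154
  white: (73 − 73.25)² / 73.25 = 0.0009
χ² = 0.0213 + 0.0154 + 0.0009 = 0.0376 ≈ 0.038
Degrees of freedom = 3 − 1 = 2; critical value at α = 0.05 is 5.991.
Since 0.038 < 5.991, we fail to reject the null hypothesis — the data are consistent with the 1:2:1 ratio.

0.038; consistent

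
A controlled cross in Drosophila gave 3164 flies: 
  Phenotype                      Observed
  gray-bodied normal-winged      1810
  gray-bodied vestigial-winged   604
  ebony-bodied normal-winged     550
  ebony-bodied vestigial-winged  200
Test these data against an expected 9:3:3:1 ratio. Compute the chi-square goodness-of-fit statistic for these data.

Total ratio parts = 16. Expected numbers out of 3164:
  gray-bodied normal-winged: 3164 × 9/16 = 1779.75
  gray-bodied vestigial-winged: 3164 × 3/16 = 593.25
  ebony-bodied normal-winged: 3164 × 3/16 = 593.25
  ebony-bodied vestigial-winged: 3164 × 1/16 = 197.75
χ² = Σ (O − E)² / E
  gray-bodied normal-winged: (1810 − 1779.75)² / 1779.75 = 0.5142
  gray-bodied vestigial-winged: (604 − 593.25)² / 593.25 = 0.1948
  ebony-bodied normal-winged: (550 − 593.25)² / 593.25 = 3.1531
  ebony-bodied vestigial-winged: (200 − 197.75)² / 197.75 = 0.0256
χ² = 0.5142 + 0.1948 + 3.1531 + 0.0256 = 3.8877 ≈ 3.888

3.888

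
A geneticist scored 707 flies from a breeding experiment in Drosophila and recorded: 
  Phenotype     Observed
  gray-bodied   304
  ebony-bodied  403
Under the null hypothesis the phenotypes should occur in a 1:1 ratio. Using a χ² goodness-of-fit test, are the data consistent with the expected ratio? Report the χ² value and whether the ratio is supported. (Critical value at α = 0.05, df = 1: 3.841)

The 1:1 ratio has 2 parts, so with N = 707 the expected counts are:
  gray-bodied: 707 × 1/2 = 353.5
  ebony-bodied: 707 × 1/2 = 353.5
χ² = Σ (O − E)² / E
  gray-bodied: (304 − 353.5)² / 353.5 = 6.9314
  ebony-bodied: (403 − 353.5)² / 353.5 = 6.9314
χ² = 6.9314 + 6.9314 = 13.8628 ≈ 13.863
Degrees of freedom = 2 − 1 = 1; critical value at α = 0.05 is 3.841.
Since 13.863 > 3.841, we reject the null hypothesis — the data do not fit the 1:1 ratio.

13.863; not consistent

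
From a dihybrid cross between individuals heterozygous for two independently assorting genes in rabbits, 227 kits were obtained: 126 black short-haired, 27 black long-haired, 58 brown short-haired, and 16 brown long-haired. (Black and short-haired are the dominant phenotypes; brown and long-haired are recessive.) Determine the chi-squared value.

11.543

A dihybrid F₂ with independent assortment and complete dominance at both loci gives a 9:3:3:1 phenotypic ratio.
Under the 9:3:3:1 hypothesis (Σ ratio = 16, N = 227):
  black short-haired: 227 × 9/16 = 127.6875
  black long-haired: 227 × 3/16 = 42.5625
  brown short-haired: 227 × 3/16 = 42.5625
  brown long-haired: 227 × 1/16 = 14.1875
χ² = Σ (O − E)² / E
  black short-haired: (126 − 127.6875)² / 127.6875 = 0.0223
  black long-haired: (27 − 42.5625)² / 42.5625 = 5.6903
  brown short-haired: (58 − 42.5625)² / 42.5625 = 5.5992
  brown long-haired: (16 − 14.1875)² / 14.1875 = 0.2316
χ² = 0.0223 + 5.6903 + 5.5992 + 0.2316 = 11.5434 ≈ 11.543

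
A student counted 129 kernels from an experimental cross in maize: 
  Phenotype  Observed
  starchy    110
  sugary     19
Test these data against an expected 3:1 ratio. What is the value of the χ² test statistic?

7.258

The 3:1 ratio has 4 parts, so with N = 129 the expected counts are:
  starchy: 129 × 3/4 = 96.75
  sugary: 129 × 1/4 = 32.25
χ² = Σ (O − E)² / E
  starchy: (110 − 96.75)² / 96.75 = 1.8146
  sugary: (19 − 32.25)² / 32.25 = 5.4438
χ² = 1.8146 + 5.4438 = 7.2584 ≈ 7.258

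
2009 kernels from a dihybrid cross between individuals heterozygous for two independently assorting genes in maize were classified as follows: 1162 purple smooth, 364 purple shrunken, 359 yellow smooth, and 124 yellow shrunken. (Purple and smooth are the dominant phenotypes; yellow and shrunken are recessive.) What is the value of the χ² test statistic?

2.180

A dihybrid F₂ with independent assortment and complete dominance at both loci gives a 9:3:3:1 phenotypic ratio.
Under the 9:3:3:1 hypothesis (Σ ratio = 16, N = 2009):
  purple smooth: 2009 × 9/16 = 1130.0625
  purple shrunken: 2009 × 3/16 = 376.6875
  yellow smooth: 2009 × 3/16 = 376.6875
  yellow shrunken: 2009 × 1/16 = 125.5625
χ² = Σ (O − E)² / E
  purple smooth: (1162 − 1130.0625)² / 1130.0625 = 0.9026
  purple shrunken: (364 − 376.6875)² / 376.6875 = 0.4273
  yellow smooth: (359 − 376.6875)² / 376.6875 = 0.8305
  yellow shrunken: (124 − 125.5625)² / 125.5625 = 0.0194
χ² = 0.9026 + 0.4273 + 0.8305 + 0.0194 = 2.1798 ≈ 2.180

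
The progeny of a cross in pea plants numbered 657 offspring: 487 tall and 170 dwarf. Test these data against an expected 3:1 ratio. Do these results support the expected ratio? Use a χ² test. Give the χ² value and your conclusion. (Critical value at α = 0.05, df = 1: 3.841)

Total ratio parts = 4. Expected numbers out of 657:
  tall: 657 × 3/4 = 492.75
  dwarf: 657 × 1/4 = 164.25
χ² = Σ (O − E)² / E
  tall: (487 − 492.75)² / 492.75 = 0.0671
  dwarf: (170 − 164.25)² / 164.25 = 0.2013
χ² = 0.0671 + 0.2013 = 0.2684 ≈ 0.268
Degrees of freedom = 2 − 1 = 1; critical value at α = 0.05 is 3.841.
Since 0.268 < 3.841, we fail to reject the null hypothesis — the data are consistent with the 3:1 ratio.

0.268; consistent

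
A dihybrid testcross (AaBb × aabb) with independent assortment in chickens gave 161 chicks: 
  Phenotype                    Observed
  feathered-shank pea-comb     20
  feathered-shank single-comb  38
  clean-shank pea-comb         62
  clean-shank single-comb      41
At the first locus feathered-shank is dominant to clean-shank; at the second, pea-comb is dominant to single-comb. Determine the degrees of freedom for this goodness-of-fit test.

3

A dihybrid testcross with independent assortment gives a 1:1:1:1 ratio.
A goodness-of-fit test with 4 phenotype classes has df = 4 − 1 = 3.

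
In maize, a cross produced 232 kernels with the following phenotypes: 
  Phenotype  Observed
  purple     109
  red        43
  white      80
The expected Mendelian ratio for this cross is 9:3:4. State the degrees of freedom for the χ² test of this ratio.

A goodness-of-fit test with 3 phenotype classes has df = 3 − 1 = 2.

2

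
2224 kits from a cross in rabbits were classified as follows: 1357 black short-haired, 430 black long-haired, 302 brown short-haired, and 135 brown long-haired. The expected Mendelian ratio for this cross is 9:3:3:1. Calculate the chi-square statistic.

41.217

Expected counts for N = 2224 under a 9:3:3:1 ratio (total parts = 16):
  black short-haired: 2224 × 9/16 = 1251
  black long-haired: 2224 × 3/16 = 417
  brown short-haired: 2224 × 3/16 = 417
  brown long-haired: 2224 × 1/16 = 139
χ² = Σ (O − E)² / E
  black short-haired: (1357 − 1251)² / 1251 = 8.9816
  black long-haired: (430 − 417)² / 417 = 0.4053
  brown short-haired: (302 − 417)² / 417 = 31.7146
  brown long-haired: (135 − 139)² / 139 = 0.1151
χ² = 8.9816 + 0.4053 + 31.7146 + 0.1151 = 41.2166 ≈ 41.217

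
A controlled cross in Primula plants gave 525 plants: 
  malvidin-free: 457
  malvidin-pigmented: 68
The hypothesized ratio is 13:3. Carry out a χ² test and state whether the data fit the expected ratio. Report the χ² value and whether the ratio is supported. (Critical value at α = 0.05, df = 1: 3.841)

11.583; not consistent

Under the 13:3 hypothesis (Σ ratio = 16, N = 525):
  malvidin-free: 525 × 13/16 = 426.5625
  malvidin-pigmented: 525 × 3/16 = 98.4375
χ² = Σ (O − E)² / E
  malvidin-free: (457 − 426.5625)² / 426.5625 = 2.1719
  malvidin-pigmented: (68 − 98.4375)² / 98.4375 = 9.4115
χ² = 2.1719 + 9.4115 = 11.5834 ≈ 11.583
Degrees of freedom = 2 − 1 = 1; critical value at α = 0.05 is 3.841.
Since 11.583 > 3.841, we reject the null hypothesis — the data do not fit the 13:3 ratio.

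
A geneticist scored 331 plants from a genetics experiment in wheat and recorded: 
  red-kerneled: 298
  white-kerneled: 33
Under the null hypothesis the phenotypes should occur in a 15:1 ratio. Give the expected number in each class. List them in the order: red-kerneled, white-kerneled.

310.3125, 20.6875

Expected counts for N = 331 under a 15:1 ratio (total parts = 16):
  red-kerneled: 331 × 15/16 = 310.3125
  white-kerneled: 331 × 1/16 = 20.6875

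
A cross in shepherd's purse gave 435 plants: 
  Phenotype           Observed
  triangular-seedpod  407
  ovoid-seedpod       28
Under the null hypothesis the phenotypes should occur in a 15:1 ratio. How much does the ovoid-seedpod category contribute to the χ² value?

0.024

Under the 15:1 hypothesis (Σ ratio = 16, N = 435):
  triangular-seedpod: 435 × 15/16 = 407.8125
  ovoid-seedpod: 435 × 1/16 = 27.1875
Contribution of ovoid-seedpod: (28 − 27.1875)² / 27.1875 = 0.0243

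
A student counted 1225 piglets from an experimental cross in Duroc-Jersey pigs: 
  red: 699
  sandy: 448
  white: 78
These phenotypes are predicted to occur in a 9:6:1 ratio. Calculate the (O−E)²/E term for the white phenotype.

0.027

The 9:6:1 ratio has 16 parts, so with N = 1225 the expected counts are:
  red: 1225 × 9/16 = 689.0625
  sandy: 1225 × 6/16 = 459.375
  white: 1225 × 1/16 = 76.5625
Contribution of white: (78 − 76.5625)² / 76.5625 = 0.0270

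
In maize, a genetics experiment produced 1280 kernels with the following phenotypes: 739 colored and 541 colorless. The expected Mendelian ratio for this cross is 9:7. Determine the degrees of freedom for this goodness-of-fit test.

1

A goodness-of-fit test with 2 phenotype classes has df = 2 − 1 = 1.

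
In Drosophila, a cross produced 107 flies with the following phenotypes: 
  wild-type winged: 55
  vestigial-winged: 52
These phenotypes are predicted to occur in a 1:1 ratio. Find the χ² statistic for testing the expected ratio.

The 1:1 ratio has 2 parts, so with N = 107 the expected counts are:
  wild-type winged: 107 × 1/2 = 53.5
  vestigial-winged: 107 × 1/2 = 53.5
χ² = Σ (O − E)² / E
  wild-type winged: (55 − 53.5)² / 53.5 = 0.0421
  vestigial-winged: (52 − 53.5)² / 53.5 = 0.0421
χ² = 0.0421 + 0.0421 = 0.0842 ≈ 0.084

0.084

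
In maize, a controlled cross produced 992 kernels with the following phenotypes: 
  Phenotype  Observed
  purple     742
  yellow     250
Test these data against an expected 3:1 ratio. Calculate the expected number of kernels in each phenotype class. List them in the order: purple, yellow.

Under the 3:1 hypothesis (Σ ratio = 4, N = 992):
  purple: 992 × 3/4 = 744
  yellow: 992 × 1/4 = 248

744, 248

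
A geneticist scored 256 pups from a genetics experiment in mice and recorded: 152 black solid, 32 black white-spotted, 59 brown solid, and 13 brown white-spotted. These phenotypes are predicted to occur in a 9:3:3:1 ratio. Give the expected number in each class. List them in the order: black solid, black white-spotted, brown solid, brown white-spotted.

144, 48, 48, 16

The 9:3:3:1 ratio has 16 parts, so with N = 256 the expected counts are:
  black solid: 256 × 9/16 = 144
  black white-spotted: 256 × 3/16 = 48
  brown solid: 256 × 3/16 = 48
  brown white-spotted: 256 × 1/16 = 16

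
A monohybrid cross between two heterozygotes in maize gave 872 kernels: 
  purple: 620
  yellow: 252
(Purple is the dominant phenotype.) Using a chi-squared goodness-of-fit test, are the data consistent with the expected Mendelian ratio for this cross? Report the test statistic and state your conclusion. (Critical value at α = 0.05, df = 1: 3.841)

For a monohybrid cross between heterozygotes with complete dominance, the expected phenotypic ratio is 3:1.
Under the 3:1 hypothesis (Σ ratio = 4, N = 872):
  purple: 872 × 3/4 = 654
  yellow: 872 × 1/4 = 218
χ² = Σ (O − E)² / E
  purple: (620 − 654)² / 654 = 1.7676
  yellow: (252 − 218)² / 218 = 5.3028
χ² = 1.7676 + 5.3028 = 7.0704 ≈ 7.070
Degrees of freedom = 2 − 1 = 1; critical value at α = 0.05 is 3.841.
Since 7.070 > 3.841, we reject the null hypothesis — the data do not fit the 3:1 ratio.

7.070; not consistent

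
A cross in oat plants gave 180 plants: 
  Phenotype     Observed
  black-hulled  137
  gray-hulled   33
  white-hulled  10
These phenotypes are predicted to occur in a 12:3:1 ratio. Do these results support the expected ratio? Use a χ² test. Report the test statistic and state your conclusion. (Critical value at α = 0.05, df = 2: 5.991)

0.185; consistent

Under the 12:3:1 hypothesis (Σ ratio = 16, N = 180):
  black-hulled: 180 × 12/16 = 135
  gray-hulled: 180 × 3/16 = 33.75
  white-hulled: 180 × 1/16 = 11.25
χ² = Σ (O − E)² / E
  black-hulled: (137 − 135)² / 135 = 0.0296
  gray-hulled: (33 − 33.75)² / 33.75 = 0.0167
  white-hulled: (10 − 11.25)² / 11.25 = 0.1389
χ² = 0.0296 + 0.0167 + 0.1389 = 0.1852 ≈ 0.185
Degrees of freedom = 3 − 1 = 2; critical value at α = 0.05 is 5.991.
Since 0.185 < 5.991, we fail to reject the null hypothesis — the data are consistent with the 12:3:1 ratio.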